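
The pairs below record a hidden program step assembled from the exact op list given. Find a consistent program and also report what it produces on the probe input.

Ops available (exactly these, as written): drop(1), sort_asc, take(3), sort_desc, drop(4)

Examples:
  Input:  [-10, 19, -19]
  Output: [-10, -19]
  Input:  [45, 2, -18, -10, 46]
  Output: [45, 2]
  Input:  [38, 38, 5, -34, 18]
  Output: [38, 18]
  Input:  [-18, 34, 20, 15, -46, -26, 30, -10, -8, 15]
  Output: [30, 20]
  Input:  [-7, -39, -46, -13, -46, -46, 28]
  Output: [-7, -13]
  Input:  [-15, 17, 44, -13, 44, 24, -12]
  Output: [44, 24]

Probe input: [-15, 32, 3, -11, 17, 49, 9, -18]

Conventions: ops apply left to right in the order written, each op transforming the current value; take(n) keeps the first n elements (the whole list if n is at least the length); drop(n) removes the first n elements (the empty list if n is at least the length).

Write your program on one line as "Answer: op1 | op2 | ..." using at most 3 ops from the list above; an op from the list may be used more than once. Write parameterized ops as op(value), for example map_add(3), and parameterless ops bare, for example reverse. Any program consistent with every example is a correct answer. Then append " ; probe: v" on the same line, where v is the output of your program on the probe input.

sort_desc | take(3) | drop(1) ; probe: [32, 17]

Check, running the answer program on each example:
  [-10, 19, -19] -> [19, -10, -19] -> [19, -10, -19] -> [-10, -19]
  [45, 2, -18, -10, 46] -> [46, 45, 2, -10, -18] -> [46, 45, 2] -> [45, 2]
  [38, 38, 5, -34, 18] -> [38, 38, 18, 5, -34] -> [38, 38, 18] -> [38, 18]
  [-18, 34, 20, 15, -46, -26, 30, -10, -8, 15] -> [34, 30, 20, 15, 15, -8, -10, -18, -26, -46] -> [34, 30, 20] -> [30, 20]
  [-7, -39, -46, -13, -46, -46, 28] -> [28, -7, -13, -39, -46, -46, -46] -> [28, -7, -13] -> [-7, -13]
  [-15, 17, 44, -13, 44, 24, -12] -> [44, 44, 24, 17, -12, -13, -15] -> [44, 44, 24] -> [44, 24]
  probe: [-15, 32, 3, -11, 17, 49, 9, -18] -> [49, 32, 17, 9, 3, -11, -15, -18] -> [49, 32, 17] -> [32, 17]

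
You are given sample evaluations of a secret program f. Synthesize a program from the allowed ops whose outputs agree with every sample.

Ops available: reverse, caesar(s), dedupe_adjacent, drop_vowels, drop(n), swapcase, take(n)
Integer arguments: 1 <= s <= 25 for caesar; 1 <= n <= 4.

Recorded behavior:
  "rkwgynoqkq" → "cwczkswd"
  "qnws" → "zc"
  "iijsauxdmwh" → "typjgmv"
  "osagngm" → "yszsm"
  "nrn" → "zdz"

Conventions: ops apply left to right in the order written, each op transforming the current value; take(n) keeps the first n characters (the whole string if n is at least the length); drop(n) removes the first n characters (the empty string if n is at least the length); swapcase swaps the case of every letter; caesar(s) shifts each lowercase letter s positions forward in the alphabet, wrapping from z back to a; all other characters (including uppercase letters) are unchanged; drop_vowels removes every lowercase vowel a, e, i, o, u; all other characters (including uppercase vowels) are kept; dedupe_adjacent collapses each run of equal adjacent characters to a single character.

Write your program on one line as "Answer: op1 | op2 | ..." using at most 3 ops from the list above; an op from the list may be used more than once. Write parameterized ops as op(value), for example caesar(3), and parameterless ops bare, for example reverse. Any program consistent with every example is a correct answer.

caesar(12) | reverse | drop_vowels

Check, running the answer program on each example:
  "rkwgynoqkq" -> "dwiskzacwc" -> "cwcazksiwd" -> "cwczkswd"
  "qnws" -> "czie" -> "eizc" -> "zc"
  "iijsauxdmwh" -> "uuvemgjpyit" -> "tiypjgmevuu" -> "typjgmv"
  "osagngm" -> "aemszsy" -> "yszsmea" -> "yszsm"
  "nrn" -> "zdz" -> "zdz" -> "zdz"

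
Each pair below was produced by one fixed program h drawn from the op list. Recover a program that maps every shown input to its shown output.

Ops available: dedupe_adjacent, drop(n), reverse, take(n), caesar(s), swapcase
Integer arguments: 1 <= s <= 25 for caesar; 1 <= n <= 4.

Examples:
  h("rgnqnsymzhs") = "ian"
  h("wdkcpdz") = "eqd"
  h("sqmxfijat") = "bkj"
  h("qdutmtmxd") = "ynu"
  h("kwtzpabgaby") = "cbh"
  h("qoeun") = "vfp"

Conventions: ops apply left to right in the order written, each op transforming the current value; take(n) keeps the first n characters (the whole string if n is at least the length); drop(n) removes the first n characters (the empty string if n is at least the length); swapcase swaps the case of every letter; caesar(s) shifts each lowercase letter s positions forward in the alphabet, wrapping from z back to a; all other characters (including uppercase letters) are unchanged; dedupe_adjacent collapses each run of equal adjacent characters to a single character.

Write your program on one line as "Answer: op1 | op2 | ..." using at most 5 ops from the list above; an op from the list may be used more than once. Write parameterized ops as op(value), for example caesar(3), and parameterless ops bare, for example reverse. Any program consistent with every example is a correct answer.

caesar(1) | reverse | take(4) | drop(1)

Check, running the answer program on each example:
  "rgnqnsymzhs" -> "shorotznait" -> "tianztorohs" -> "tian" -> "ian"
  "wdkcpdz" -> "xeldqea" -> "aeqdlex" -> "aeqd" -> "eqd"
  "sqmxfijat" -> "trnygjkbu" -> "ubkjgynrt" -> "ubkj" -> "bkj"
  "qdutmtmxd" -> "revununye" -> "eynunuver" -> "eynu" -> "ynu"
  "kwtzpabgaby" -> "lxuaqbchbcz" -> "zcbhcbqauxl" -> "zcbh" -> "cbh"
  "qoeun" -> "rpfvo" -> "ovfpr" -> "ovfp" -> "vfp"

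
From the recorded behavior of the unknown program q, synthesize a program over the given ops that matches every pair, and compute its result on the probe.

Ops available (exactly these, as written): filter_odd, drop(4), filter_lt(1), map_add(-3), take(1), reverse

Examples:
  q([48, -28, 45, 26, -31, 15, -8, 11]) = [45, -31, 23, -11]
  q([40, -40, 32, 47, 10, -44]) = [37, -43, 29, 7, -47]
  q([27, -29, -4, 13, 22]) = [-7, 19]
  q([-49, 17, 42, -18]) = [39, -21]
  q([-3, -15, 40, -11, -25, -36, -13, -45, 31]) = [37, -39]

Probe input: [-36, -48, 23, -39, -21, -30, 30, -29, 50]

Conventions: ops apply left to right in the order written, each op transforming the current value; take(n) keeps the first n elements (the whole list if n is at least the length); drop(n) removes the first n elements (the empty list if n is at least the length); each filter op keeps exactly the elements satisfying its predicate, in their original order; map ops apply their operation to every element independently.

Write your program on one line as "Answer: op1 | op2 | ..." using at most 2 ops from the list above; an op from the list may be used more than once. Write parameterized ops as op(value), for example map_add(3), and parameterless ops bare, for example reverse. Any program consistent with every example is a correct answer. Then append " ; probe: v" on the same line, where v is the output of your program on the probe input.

map_add(-3) | filter_odd ; probe: [-39, -51, -33, 27, 47]

Check, running the answer program on each example:
  [48, -28, 45, 26, -31, 15, -8, 11] -> [45, -31, 42, 23, -34, 12, -11, 8] -> [45, -31, 23, -11]
  [40, -40, 32, 47, 10, -44] -> [37, -43, 29, 44, 7, -47] -> [37, -43, 29, 7, -47]
  [27, -29, -4, 13, 22] -> [24, -32, -7, 10, 19] -> [-7, 19]
  [-49, 17, 42, -18] -> [-52, 14, 39, -21] -> [39, -21]
  [-3, -15, 40, -11, -25, -36, -13, -45, 31] -> [-6, -18, 37, -14, -28, -39, -16, -48, 28] -> [37, -39]
  probe: [-36, -48, 23, -39, -21, -30, 30, -29, 50] -> [-39, -51, 20, -42, -24, -33, 27, -32, 47] -> [-39, -51, -33, 27, 47]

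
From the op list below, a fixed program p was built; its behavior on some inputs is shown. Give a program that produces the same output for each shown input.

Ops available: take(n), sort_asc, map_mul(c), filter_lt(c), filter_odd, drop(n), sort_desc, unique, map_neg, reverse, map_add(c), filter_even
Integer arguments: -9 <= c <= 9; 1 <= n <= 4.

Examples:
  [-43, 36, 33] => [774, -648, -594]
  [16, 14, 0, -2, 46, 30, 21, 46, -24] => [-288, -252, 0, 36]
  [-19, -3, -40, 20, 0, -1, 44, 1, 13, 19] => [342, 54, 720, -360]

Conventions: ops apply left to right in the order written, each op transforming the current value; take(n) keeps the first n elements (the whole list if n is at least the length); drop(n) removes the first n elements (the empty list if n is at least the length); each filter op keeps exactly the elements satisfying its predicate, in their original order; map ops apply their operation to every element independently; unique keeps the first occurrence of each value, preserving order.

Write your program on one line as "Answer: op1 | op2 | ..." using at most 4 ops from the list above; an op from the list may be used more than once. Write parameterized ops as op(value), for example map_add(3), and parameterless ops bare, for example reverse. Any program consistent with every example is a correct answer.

map_mul(3) | unique | map_mul(-6) | take(4)

Check, running the answer program on each example:
  [-43, 36, 33] -> [-129, 108, 99] -> [-129, 108, 99] -> [774, -648, -594] -> [774, -648, -594]
  [16, 14, 0, -2, 46, 30, 21, 46, -24] -> [48, 42, 0, -6, 138, 90, 63, 138, -72] -> [48, 42, 0, -6, 138, 90, 63, -72] -> [-288, -252, 0, 36, -828, -540, -378, 432] -> [-288, -252, 0, 36]
  [-19, -3, -40, 20, 0, -1, 44, 1, 13, 19] -> [-57, -9, -120, 60, 0, -3, 132, 3, 39, 57] -> [-57, -9, -120, 60, 0, -3, 132, 3, 39, 57] -> [342, 54, 720, -360, 0, 18, -792, -18, -234, -342] -> [342, 54, 720, -360]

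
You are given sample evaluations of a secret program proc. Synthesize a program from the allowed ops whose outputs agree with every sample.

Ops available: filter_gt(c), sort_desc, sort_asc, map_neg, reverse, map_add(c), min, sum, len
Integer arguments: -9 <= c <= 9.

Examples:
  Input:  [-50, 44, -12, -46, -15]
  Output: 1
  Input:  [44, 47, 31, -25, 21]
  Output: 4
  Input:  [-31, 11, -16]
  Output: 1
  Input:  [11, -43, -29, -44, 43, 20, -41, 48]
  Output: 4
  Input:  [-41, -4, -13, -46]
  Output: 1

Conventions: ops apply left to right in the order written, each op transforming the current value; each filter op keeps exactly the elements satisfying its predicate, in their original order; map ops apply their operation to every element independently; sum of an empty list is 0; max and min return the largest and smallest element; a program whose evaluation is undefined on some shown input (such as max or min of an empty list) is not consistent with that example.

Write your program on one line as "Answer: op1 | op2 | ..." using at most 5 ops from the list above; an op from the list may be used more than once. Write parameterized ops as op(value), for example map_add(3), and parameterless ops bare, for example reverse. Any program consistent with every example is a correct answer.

filter_gt(-6) | map_add(-4) | sort_asc | len

Check, running the answer program on each example:
  [-50, 44, -12, -46, -15] -> [44] -> [40] -> [40] -> 1
  [44, 47, 31, -25, 21] -> [44, 47, 31, 21] -> [40, 43, 27, 17] -> [17, 27, 40, 43] -> 4
  [-31, 11, -16] -> [11] -> [7] -> [7] -> 1
  [11, -43, -29, -44, 43, 20, -41, 48] -> [11, 43, 20, 48] -> [7, 39, 16, 44] -> [7, 16, 39, 44] -> 4
  [-41, -4, -13, -46] -> [-4] -> [-8] -> [-8] -> 1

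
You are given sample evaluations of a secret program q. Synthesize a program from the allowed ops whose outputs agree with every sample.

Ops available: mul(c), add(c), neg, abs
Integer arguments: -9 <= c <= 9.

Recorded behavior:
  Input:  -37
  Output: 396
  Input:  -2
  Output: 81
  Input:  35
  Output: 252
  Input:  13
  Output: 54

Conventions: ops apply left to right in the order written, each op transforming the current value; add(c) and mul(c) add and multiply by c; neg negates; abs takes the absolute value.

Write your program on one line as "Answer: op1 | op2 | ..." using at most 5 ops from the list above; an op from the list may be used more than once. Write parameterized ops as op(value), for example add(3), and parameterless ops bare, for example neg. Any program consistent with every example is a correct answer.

neg | add(7) | mul(9) | neg | abs

Check, running the answer program on each example:
  -37 -> 37 -> 44 -> 396 -> -396 -> 396
  -2 -> 2 -> 9 -> 81 -> -81 -> 81
  35 -> -35 -> -28 -> -252 -> 252 -> 252
  13 -> -13 -> -6 -> -54 -> 54 -> 54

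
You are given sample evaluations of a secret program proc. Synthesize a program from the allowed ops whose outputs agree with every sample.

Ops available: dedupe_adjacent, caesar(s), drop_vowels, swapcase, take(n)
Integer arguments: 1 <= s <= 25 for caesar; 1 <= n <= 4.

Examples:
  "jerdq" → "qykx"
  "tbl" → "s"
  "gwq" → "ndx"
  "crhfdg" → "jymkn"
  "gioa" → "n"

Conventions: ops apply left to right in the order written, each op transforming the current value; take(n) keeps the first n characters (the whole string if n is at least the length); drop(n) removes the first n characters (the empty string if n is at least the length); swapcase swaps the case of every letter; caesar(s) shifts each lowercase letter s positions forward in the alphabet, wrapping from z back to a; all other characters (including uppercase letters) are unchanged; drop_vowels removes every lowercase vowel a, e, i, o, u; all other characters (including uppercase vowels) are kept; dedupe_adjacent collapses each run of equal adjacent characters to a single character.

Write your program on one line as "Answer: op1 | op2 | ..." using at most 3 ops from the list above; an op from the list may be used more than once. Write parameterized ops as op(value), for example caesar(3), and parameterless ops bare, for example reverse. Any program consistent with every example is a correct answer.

drop_vowels | caesar(7) | drop_vowels

Check, running the answer program on each example:
  "jerdq" -> "jrdq" -> "qykx" -> "qykx"
  "tbl" -> "tbl" -> "ais" -> "s"
  "gwq" -> "gwq" -> "ndx" -> "ndx"
  "crhfdg" -> "crhfdg" -> "jyomkn" -> "jymkn"
  "gioa" -> "g" -> "n" -> "n"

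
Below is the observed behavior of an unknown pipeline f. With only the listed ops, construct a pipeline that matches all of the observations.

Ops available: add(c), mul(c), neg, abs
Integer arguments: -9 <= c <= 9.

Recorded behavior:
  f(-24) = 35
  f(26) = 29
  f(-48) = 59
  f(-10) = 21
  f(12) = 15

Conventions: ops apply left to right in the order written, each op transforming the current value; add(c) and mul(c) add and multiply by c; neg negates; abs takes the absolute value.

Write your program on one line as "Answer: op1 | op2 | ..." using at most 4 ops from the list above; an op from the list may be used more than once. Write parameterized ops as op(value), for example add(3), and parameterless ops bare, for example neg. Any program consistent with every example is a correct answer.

add(3) | add(-7) | abs | add(7)

Check, running the answer program on each example:
  -24 -> -21 -> -28 -> 28 -> 35
  26 -> 29 -> 22 -> 22 -> 29
  -48 -> -45 -> -52 -> 52 -> 59
  -10 -> -7 -> -14 -> 14 -> 21
  12 -> 15 -> 8 -> 8 -> 15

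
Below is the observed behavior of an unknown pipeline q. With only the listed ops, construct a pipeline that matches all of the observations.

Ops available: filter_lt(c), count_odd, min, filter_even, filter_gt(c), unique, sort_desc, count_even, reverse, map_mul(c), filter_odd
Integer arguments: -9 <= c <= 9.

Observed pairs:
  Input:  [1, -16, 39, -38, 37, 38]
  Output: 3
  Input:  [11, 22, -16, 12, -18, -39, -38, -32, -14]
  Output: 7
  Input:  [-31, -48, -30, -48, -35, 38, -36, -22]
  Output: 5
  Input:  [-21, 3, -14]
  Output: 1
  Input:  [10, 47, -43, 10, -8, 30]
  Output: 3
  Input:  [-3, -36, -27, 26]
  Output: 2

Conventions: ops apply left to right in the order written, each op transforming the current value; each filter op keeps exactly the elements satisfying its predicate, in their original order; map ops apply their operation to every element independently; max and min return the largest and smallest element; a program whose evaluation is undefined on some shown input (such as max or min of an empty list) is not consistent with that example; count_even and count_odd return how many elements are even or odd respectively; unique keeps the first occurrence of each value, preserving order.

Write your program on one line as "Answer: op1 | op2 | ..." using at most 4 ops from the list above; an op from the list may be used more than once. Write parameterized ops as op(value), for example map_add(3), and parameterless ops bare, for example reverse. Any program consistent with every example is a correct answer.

filter_even | sort_desc | unique | count_even

Check, running the answer program on each example:
  [1, -16, 39, -38, 37, 38] -> [-16, -38, 38] -> [38, -16, -38] -> [38, -16, -38] -> 3
  [11, 22, -16, 12, -18, -39, -38, -32, -14] -> [22, -16, 12, -18, -38, -32, -14] -> [22, 12, -14, -16, -18, -32, -38] -> [22, 12, -14, -16, -18, -32, -38] -> 7
  [-31, -48, -30, -48, -35, 38, -36, -22] -> [-48, -30, -48, 38, -36, -22] -> [38, -22, -30, -36, -48, -48] -> [38, -22, -30, -36, -48] -> 5
  [-21, 3, -14] -> [-14] -> [-14] -> [-14] -> 1
  [10, 47, -43, 10, -8, 30] -> [10, 10, -8, 30] -> [30, 10, 10, -8] -> [30, 10, -8] -> 3
  [-3, -36, -27, 26] -> [-36, 26] -> [26, -36] -> [26, -36] -> 2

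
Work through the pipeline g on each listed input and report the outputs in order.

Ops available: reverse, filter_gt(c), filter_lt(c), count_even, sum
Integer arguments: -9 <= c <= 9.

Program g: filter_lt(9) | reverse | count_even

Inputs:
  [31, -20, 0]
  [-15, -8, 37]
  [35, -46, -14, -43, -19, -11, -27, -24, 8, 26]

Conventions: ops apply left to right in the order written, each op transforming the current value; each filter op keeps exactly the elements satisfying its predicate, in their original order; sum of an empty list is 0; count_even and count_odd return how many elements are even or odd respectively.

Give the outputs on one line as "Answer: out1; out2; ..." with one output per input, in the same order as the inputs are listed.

Execution, op by op:
  [31, -20, 0] -> [-20, 0] -> [0, -20] -> 2
  [-15, -8, 37] -> [-15, -8] -> [-8, -15] -> 1
  [35, -46, -14, -43, -19, -11, -27, -24, 8, 26] -> [-46, -14, -43, -19, -11, -27, -24, 8] -> [8, -24, -27, -11, -19, -43, -14, -46] -> 4

2; 1; 4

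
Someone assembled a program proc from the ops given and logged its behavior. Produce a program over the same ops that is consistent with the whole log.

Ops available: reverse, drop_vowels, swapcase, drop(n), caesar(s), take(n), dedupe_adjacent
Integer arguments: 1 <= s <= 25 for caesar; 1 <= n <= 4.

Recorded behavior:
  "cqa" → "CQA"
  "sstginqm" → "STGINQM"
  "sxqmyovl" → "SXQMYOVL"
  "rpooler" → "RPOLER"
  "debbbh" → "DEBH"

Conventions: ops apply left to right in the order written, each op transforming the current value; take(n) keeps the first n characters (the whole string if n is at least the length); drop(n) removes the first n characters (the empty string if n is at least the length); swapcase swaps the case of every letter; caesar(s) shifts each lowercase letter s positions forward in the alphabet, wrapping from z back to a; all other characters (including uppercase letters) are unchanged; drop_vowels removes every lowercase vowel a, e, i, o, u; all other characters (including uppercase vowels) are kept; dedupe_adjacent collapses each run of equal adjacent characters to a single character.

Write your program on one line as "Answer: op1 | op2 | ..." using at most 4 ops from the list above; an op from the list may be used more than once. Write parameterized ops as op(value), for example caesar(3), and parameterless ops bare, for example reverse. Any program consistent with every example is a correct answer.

caesar(9) | dedupe_adjacent | caesar(17) | swapcase

Check, running the answer program on each example:
  "cqa" -> "lzj" -> "lzj" -> "cqa" -> "CQA"
  "sstginqm" -> "bbcprwzv" -> "bcprwzv" -> "stginqm" -> "STGINQM"
  "sxqmyovl" -> "bgzvhxeu" -> "bgzvhxeu" -> "sxqmyovl" -> "SXQMYOVL"
  "rpooler" -> "ayxxuna" -> "ayxuna" -> "rpoler" -> "RPOLER"
  "debbbh" -> "mnkkkq" -> "mnkq" -> "debh" -> "DEBH"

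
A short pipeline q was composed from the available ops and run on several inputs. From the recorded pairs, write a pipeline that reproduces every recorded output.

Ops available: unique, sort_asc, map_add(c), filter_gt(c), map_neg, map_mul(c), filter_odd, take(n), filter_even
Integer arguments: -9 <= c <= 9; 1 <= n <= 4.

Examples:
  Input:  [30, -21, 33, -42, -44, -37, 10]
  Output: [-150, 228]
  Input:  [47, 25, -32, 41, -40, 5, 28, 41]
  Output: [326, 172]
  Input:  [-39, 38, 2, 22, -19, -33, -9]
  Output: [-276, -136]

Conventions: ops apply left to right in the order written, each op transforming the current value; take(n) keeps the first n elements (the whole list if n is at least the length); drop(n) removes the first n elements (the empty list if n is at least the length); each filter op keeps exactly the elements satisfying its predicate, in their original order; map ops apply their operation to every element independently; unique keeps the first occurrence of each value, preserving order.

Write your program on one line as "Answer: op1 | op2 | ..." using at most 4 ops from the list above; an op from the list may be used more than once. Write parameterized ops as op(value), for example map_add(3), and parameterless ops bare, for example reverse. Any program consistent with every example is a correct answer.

filter_odd | take(2) | map_mul(7) | map_add(-3)

Check, running the answer program on each example:
  [30, -21, 33, -42, -44, -37, 10] -> [-21, 33, -37] -> [-21, 33] -> [-147, 231] -> [-150, 228]
  [47, 25, -32, 41, -40, 5, 28, 41] -> [47, 25, 41, 5, 41] -> [47, 25] -> [329, 175] -> [326, 172]
  [-39, 38, 2, 22, -19, -33, -9] -> [-39, -19, -33, -9] -> [-39, -19] -> [-273, -133] -> [-276, -136]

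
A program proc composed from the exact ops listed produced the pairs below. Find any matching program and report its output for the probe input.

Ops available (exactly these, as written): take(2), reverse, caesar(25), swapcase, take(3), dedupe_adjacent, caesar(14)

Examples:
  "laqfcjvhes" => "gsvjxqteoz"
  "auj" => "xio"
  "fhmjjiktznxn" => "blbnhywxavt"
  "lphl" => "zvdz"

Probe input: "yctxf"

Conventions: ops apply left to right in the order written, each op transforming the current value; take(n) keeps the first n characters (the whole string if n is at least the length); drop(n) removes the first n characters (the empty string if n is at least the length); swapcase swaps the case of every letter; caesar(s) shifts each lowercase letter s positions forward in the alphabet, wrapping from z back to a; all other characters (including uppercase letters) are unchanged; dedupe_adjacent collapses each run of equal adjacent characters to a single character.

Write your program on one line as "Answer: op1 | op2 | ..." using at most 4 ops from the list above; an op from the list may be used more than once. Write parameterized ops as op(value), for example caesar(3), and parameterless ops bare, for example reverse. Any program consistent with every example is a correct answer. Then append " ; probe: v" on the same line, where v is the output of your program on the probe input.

reverse | caesar(14) | dedupe_adjacent ; probe: "tlhqm"

Check, running the answer program on each example:
  "laqfcjvhes" -> "sehvjcfqal" -> "gsvjxqteoz" -> "gsvjxqteoz"
  "auj" -> "jua" -> "xio" -> "xio"
  "fhmjjiktznxn" -> "nxnztkijjmhf" -> "blbnhywxxavt" -> "blbnhywxavt"
  "lphl" -> "lhpl" -> "zvdz" -> "zvdz"
  probe: "yctxf" -> "fxtcy" -> "tlhqm" -> "tlhqm"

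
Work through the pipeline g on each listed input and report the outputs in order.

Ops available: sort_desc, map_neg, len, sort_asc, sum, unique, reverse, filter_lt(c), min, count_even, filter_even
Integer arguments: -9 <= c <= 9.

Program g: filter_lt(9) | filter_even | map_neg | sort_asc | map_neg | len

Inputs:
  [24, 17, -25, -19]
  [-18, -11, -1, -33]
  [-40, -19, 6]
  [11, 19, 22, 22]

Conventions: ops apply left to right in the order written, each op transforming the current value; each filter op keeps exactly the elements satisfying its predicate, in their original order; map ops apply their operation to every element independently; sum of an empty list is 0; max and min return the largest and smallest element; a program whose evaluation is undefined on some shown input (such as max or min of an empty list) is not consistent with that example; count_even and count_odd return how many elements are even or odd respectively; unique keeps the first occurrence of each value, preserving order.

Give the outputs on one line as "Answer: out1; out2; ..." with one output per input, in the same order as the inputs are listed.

0; 1; 2; 0

Execution, op by op:
  [24, 17, -25, -19] -> [-25, -19] -> [] -> [] -> [] -> [] -> 0
  [-18, -11, -1, -33] -> [-18, -11, -1, -33] -> [-18] -> [18] -> [18] -> [-18] -> 1
  [-40, -19, 6] -> [-40, -19, 6] -> [-40, 6] -> [40, -6] -> [-6, 40] -> [6, -40] -> 2
  [11, 19, 22, 22] -> [] -> [] -> [] -> [] -> [] -> 0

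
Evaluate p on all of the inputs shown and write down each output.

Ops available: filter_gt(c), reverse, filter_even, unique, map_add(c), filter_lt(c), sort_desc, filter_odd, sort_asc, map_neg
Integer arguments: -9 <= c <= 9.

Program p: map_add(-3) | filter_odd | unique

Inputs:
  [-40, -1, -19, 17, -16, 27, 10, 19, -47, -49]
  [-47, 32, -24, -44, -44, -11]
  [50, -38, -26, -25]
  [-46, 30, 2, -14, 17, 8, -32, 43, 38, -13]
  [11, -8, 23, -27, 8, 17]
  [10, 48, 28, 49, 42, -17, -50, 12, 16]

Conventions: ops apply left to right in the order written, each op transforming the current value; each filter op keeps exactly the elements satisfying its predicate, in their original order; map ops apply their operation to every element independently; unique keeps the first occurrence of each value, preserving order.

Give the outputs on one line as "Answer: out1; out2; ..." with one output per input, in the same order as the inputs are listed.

Execution, op by op:
  [-40, -1, -19, 17, -16, 27, 10, 19, -47, -49] -> [-43, -4, -22, 14, -19, 24, 7, 16, -50, -52] -> [-43, -19, 7] -> [-43, -19, 7]
  [-47, 32, -24, -44, -44, -11] -> [-50, 29, -27, -47, -47, -14] -> [29, -27, -47, -47] -> [29, -27, -47]
  [50, -38, -26, -25] -> [47, -41, -29, -28] -> [47, -41, -29] -> [47, -41, -29]
  [-46, 30, 2, -14, 17, 8, -32, 43, 38, -13] -> [-49, 27, -1, -17, 14, 5, -35, 40, 35, -16] -> [-49, 27, -1, -17, 5, -35, 35] -> [-49, 27, -1, -17, 5, -35, 35]
  [11, -8, 23, -27, 8, 17] -> [8, -11, 20, -30, 5, 14] -> [-11, 5] -> [-11, 5]
  [10, 48, 28, 49, 42, -17, -50, 12, 16] -> [7, 45, 25, 46, 39, -20, -53, 9, 13] -> [7, 45, 25, 39, -53, 9, 13] -> [7, 45, 25, 39, -53, 9, 13]

[-43, -19, 7]; [29, -27, -47]; [47, -41, -29]; [-49, 27, -1, -17, 5, -35, 35]; [-11, 5]; [7, 45, 25, 39, -53, 9, 13]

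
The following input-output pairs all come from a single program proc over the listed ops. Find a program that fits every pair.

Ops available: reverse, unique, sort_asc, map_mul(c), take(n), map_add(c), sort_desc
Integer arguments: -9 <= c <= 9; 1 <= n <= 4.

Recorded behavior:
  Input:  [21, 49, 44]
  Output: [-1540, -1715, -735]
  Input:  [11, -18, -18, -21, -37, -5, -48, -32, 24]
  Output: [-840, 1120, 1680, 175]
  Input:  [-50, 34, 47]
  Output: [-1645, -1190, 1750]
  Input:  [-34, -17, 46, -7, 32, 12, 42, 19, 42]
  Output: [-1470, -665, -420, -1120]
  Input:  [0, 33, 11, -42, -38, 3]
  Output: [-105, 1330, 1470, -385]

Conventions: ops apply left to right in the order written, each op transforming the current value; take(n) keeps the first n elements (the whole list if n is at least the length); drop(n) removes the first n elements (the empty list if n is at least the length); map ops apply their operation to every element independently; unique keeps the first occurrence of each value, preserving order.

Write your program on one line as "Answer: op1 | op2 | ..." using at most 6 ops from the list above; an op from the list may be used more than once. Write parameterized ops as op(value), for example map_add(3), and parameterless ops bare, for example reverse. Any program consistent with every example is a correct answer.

map_mul(5) | reverse | unique | map_mul(-7) | take(4)

Check, running the answer program on each example:
  [21, 49, 44] -> [105, 245, 220] -> [220, 245, 105] -> [220, 245, 105] -> [-1540, -1715, -735] -> [-1540, -1715, -735]
  [11, -18, -18, -21, -37, -5, -48, -32, 24] -> [55, -90, -90, -105, -185, -25, -240, -160, 120] -> [120, -160, -240, -25, -185, -105, -90, -90, 55] -> [120, -160, -240, -25, -185, -105, -90, 55] -> [-840, 1120, 1680, 175, 1295, 735, 630, -385] -> [-840, 1120, 1680, 175]
  [-50, 34, 47] -> [-250, 170, 235] -> [235, 170, -250] -> [235, 170, -250] -> [-1645, -1190, 1750] -> [-1645, -1190, 1750]
  [-34, -17, 46, -7, 32, 12, 42, 19, 42] -> [-170, -85, 230, -35, 160, 60, 210, 95, 210] -> [210, 95, 210, 60, 160, -35, 230, -85, -170] -> [210, 95, 60, 160, -35, 230, -85, -170] -> [-1470, -665, -420, -1120, 245, -1610, 595, 1190] -> [-1470, -665, -420, -1120]
  [0, 33, 11, -42, -38, 3] -> [0, 165, 55, -210, -190, 15] -> [15, -190, -210, 55, 165, 0] -> [15, -190, -210, 55, 165, 0] -> [-105, 1330, 1470, -385, -1155, 0] -> [-105, 1330, 1470, -385]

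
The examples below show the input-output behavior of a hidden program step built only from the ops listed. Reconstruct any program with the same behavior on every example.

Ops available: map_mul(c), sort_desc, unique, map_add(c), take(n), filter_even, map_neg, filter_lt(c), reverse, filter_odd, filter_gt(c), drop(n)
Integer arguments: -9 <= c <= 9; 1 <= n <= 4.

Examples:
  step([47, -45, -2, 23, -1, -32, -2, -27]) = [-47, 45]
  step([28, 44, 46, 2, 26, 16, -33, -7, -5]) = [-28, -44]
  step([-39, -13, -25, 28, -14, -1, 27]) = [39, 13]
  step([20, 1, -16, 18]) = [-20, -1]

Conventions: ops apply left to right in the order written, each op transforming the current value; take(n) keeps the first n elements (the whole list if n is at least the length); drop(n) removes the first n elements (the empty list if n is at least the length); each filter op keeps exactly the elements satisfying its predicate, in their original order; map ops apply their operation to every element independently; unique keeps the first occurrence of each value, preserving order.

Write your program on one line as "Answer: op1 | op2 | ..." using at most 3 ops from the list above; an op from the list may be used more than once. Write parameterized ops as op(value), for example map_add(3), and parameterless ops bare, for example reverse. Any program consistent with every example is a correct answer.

unique | map_neg | take(2)

Check, running the answer program on each example:
  [47, -45, -2, 23, -1, -32, -2, -27] -> [47, -45, -2, 23, -1, -32, -27] -> [-47, 45, 2, -23, 1, 32, 27] -> [-47, 45]
  [28, 44, 46, 2, 26, 16, -33, -7, -5] -> [28, 44, 46, 2, 26, 16, -33, -7, -5] -> [-28, -44, -46, -2, -26, -16, 33, 7, 5] -> [-28, -44]
  [-39, -13, -25, 28, -14, -1, 27] -> [-39, -13, -25, 28, -14, -1, 27] -> [39, 13, 25, -28, 14, 1, -27] -> [39, 13]
  [20, 1, -16, 18] -> [20, 1, -16, 18] -> [-20, -1, 16, -18] -> [-20, -1]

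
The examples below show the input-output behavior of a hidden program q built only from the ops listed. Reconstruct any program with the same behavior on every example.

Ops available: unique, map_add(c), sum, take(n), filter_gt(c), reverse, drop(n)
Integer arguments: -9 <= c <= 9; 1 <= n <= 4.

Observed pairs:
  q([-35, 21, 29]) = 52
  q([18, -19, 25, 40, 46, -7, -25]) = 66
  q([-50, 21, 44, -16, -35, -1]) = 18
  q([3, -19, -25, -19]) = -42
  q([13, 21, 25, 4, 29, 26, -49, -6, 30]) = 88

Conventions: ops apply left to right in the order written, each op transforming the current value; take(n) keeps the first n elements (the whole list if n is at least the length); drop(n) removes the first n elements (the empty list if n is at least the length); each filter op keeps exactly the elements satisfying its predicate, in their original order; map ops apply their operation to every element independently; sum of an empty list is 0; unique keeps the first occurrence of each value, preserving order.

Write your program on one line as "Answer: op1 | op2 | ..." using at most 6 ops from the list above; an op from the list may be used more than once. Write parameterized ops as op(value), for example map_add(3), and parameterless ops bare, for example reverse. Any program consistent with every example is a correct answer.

drop(1) | reverse | unique | map_add(1) | sum

Check, running the answer program on each example:
  [-35, 21, 29] -> [21, 29] -> [29, 21] -> [29, 21] -> [30, 22] -> 52
  [18, -19, 25, 40, 46, -7, -25] -> [-19, 25, 40, 46, -7, -25] -> [-25, -7, 46, 40, 25, -19] -> [-25, -7, 46, 40, 25, -19] -> [-24, -6, 47, 41, 26, -18] -> 66
  [-50, 21, 44, -16, -35, -1] -> [21, 44, -16, -35, -1] -> [-1, -35, -16, 44, 21] -> [-1, -35, -16, 44, 21] -> [0, -34, -15, 45, 22] -> 18
  [3, -19, -25, -19] -> [-19, -25, -19] -> [-19, -25, -19] -> [-19, -25] -> [-18, -24] -> -42
  [13, 21, 25, 4, 29, 26, -49, -6, 30] -> [21, 25, 4, 29, 26, -49, -6, 30] -> [30, -6, -49, 26, 29, 4, 25, 21] -> [30, -6, -49, 26, 29, 4, 25, 21] -> [31, -5, -48, 27, 30, 5, 26, 22] -> 88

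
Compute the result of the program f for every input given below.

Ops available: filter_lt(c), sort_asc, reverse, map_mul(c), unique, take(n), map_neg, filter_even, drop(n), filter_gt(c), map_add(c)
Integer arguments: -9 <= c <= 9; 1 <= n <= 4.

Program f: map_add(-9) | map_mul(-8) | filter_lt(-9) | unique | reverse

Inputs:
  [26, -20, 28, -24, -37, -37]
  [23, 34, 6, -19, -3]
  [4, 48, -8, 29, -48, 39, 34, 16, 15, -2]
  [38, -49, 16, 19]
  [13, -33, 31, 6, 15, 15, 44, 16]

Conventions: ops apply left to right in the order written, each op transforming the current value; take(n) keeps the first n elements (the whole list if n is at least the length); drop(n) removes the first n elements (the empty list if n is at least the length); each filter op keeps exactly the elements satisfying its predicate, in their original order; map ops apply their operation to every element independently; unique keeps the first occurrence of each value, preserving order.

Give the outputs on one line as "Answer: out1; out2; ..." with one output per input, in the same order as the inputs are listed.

Execution, op by op:
  [26, -20, 28, -24, -37, -37] -> [17, -29, 19, -33, -46, -46] -> [-136, 232, -152, 264, 368, 368] -> [-136, -152] -> [-136, -152] -> [-152, -136]
  [23, 34, 6, -19, -3] -> [14, 25, -3, -28, -12] -> [-112, -200, 24, 224, 96] -> [-112, -200] -> [-112, -200] -> [-200, -112]
  [4, 48, -8, 29, -48, 39, 34, 16, 15, -2] -> [-5, 39, -17, 20, -57, 30, 25, 7, 6, -11] -> [40, -312, 136, -160, 456, -240, -200, -56, -48, 88] -> [-312, -160, -240, -200, -56, -48] -> [-312, -160, -240, -200, -56, -48] -> [-48, -56, -200, -240, -160, -312]
  [38, -49, 16, 19] -> [29, -58, 7, 10] -> [-232, 464, -56, -80] -> [-232, -56, -80] -> [-232, -56, -80] -> [-80, -56, -232]
  [13, -33, 31, 6, 15, 15, 44, 16] -> [4, -42, 22, -3, 6, 6, 35, 7] -> [-32, 336, -176, 24, -48, -48, -280, -56] -> [-32, -176, -48, -48, -280, -56] -> [-32, -176, -48, -280, -56] -> [-56, -280, -48, -176, -32]

[-152, -136]; [-200, -112]; [-48, -56, -200, -240, -160, -312]; [-80, -56, -232]; [-56, -280, -48, -176, -32]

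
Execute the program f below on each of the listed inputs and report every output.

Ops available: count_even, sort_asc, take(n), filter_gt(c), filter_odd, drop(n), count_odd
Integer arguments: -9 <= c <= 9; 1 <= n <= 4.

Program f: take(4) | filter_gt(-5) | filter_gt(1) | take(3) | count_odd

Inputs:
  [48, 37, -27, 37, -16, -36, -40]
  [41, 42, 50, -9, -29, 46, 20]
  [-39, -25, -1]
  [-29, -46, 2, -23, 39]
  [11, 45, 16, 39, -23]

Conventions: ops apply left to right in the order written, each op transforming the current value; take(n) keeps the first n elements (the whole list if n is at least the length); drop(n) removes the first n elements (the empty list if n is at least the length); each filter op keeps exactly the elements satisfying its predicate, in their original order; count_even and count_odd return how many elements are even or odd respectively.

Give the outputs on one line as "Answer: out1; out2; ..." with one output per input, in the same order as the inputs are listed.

Execution, op by op:
  [48, 37, -27, 37, -16, -36, -40] -> [48, 37, -27, 37] -> [48, 37, 37] -> [48, 37, 37] -> [48, 37, 37] -> 2
  [41, 42, 50, -9, -29, 46, 20] -> [41, 42, 50, -9] -> [41, 42, 50] -> [41, 42, 50] -> [41, 42, 50] -> 1
  [-39, -25, -1] -> [-39, -25, -1] -> [-1] -> [] -> [] -> 0
  [-29, -46, 2, -23, 39] -> [-29, -46, 2, -23] -> [2] -> [2] -> [2] -> 0
  [11, 45, 16, 39, -23] -> [11, 45, 16, 39] -> [11, 45, 16, 39] -> [11, 45, 16, 39] -> [11, 45, 16] -> 2

2; 1; 0; 0; 2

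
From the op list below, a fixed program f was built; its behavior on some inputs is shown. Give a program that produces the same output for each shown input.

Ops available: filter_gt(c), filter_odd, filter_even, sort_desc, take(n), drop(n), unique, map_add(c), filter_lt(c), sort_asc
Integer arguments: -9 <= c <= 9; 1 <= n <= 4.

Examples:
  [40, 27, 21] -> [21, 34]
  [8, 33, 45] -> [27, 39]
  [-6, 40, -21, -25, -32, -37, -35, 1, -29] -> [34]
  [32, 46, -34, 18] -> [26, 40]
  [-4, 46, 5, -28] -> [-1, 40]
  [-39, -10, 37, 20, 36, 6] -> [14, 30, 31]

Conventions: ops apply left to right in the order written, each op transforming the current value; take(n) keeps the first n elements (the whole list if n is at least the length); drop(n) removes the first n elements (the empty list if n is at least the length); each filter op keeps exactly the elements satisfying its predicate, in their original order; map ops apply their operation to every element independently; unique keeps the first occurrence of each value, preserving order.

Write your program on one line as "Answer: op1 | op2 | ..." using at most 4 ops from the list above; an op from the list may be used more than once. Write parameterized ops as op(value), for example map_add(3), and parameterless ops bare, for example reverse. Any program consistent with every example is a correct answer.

filter_gt(-6) | sort_asc | map_add(-6) | drop(1)

Check, running the answer program on each example:
  [40, 27, 21] -> [40, 27, 21] -> [21, 27, 40] -> [15, 21, 34] -> [21, 34]
  [8, 33, 45] -> [8, 33, 45] -> [8, 33, 45] -> [2, 27, 39] -> [27, 39]
  [-6, 40, -21, -25, -32, -37, -35, 1, -29] -> [40, 1] -> [1, 40] -> [-5, 34] -> [34]
  [32, 46, -34, 18] -> [32, 46, 18] -> [18, 32, 46] -> [12, 26, 40] -> [26, 40]
  [-4, 46, 5, -28] -> [-4, 46, 5] -> [-4, 5, 46] -> [-10, -1, 40] -> [-1, 40]
  [-39, -10, 37, 20, 36, 6] -> [37, 20, 36, 6] -> [6, 20, 36, 37] -> [0, 14, 30, 31] -> [14, 30, 31]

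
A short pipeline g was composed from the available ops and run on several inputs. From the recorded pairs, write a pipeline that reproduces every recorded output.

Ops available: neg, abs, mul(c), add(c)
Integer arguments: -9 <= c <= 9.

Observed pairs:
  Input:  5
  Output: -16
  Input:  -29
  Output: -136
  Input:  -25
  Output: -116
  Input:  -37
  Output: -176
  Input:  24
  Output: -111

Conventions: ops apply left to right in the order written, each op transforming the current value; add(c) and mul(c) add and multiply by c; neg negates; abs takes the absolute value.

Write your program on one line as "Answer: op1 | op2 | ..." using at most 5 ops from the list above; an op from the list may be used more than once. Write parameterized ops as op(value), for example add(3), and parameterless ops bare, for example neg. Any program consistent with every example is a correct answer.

abs | mul(5) | neg | add(9)

Check, running the answer program on each example:
  5 -> 5 -> 25 -> -25 -> -16
  -29 -> 29 -> 145 -> -145 -> -136
  -25 -> 25 -> 125 -> -125 -> -116
  -37 -> 37 -> 185 -> -185 -> -176
  24 -> 24 -> 120 -> -120 -> -111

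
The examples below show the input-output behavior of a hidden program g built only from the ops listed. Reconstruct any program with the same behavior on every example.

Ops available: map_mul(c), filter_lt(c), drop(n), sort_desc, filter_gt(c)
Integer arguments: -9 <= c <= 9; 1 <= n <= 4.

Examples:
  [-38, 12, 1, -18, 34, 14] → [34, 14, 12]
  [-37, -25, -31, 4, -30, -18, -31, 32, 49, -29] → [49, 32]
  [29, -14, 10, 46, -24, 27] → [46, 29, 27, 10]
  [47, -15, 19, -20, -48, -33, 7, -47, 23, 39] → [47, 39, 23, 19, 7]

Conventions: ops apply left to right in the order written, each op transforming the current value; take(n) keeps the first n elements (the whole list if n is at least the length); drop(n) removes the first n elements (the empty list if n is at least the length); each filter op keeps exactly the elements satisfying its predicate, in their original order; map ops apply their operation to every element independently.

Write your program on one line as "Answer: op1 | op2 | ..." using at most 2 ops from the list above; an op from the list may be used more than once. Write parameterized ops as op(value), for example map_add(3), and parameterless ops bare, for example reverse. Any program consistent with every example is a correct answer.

sort_desc | filter_gt(5)

Check, running the answer program on each example:
  [-38, 12, 1, -18, 34, 14] -> [34, 14, 12, 1, -18, -38] -> [34, 14, 12]
  [-37, -25, -31, 4, -30, -18, -31, 32, 49, -29] -> [49, 32, 4, -18, -25, -29, -30, -31, -31, -37] -> [49, 32]
  [29, -14, 10, 46, -24, 27] -> [46, 29, 27, 10, -14, -24] -> [46, 29, 27, 10]
  [47, -15, 19, -20, -48, -33, 7, -47, 23, 39] -> [47, 39, 23, 19, 7, -15, -20, -33, -47, -48] -> [47, 39, 23, 19, 7]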